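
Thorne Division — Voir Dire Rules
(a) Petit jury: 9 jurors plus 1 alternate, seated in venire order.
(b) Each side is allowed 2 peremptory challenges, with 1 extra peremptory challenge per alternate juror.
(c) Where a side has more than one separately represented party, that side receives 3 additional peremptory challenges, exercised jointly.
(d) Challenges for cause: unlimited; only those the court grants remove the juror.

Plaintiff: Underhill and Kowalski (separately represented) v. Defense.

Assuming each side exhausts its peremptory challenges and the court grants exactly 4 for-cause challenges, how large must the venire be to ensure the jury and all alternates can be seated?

23

Seats to fill: 9 + 1 alternates = 10.
Peremptories — Plaintiff: 2 + 1×1 + 3 = 6; Defense: 2 + 1×1 = 3; total 9.
For-cause removals: 4.
Minimum venire: 10 + 9 + 4 = 23.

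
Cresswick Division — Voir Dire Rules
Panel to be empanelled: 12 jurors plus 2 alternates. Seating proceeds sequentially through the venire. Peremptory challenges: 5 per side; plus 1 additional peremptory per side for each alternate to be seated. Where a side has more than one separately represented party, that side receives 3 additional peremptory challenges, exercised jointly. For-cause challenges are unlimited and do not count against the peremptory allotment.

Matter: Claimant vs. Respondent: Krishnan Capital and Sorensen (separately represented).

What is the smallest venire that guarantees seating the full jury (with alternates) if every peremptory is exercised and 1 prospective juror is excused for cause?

32

Seats to fill: 12 + 2 alternates = 14.
Peremptories — Claimant: 5 + 1×2 = 7; Respondent: 5 + 1×2 + 3 = 10; total 17.
For-cause removals: 1.
Minimum venire: 14 + 17 + 1 = 32.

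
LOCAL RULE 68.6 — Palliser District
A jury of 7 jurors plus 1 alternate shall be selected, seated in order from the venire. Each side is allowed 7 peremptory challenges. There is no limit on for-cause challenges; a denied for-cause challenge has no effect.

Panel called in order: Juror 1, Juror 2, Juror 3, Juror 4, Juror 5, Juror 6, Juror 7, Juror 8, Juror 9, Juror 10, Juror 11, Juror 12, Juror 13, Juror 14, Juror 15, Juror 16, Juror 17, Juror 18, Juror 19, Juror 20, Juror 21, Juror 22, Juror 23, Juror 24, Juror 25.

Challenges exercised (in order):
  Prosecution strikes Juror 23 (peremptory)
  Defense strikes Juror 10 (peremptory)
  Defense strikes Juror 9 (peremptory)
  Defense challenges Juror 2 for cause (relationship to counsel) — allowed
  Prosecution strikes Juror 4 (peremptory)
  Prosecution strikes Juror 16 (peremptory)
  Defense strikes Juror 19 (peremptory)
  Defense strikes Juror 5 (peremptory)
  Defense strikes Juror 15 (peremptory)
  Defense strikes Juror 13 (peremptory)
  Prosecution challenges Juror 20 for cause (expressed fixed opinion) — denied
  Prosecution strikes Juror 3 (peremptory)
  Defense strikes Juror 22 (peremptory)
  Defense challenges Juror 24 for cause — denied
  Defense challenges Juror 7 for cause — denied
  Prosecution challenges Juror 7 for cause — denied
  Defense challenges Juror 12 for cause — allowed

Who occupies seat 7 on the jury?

17

Removed: #2, #3, #4, #5, #9, #10, #12, #13, #15, #16, #19, #22, #23. (#7, #20, #24 stay — for-cause denied.)
Filling seats in venire order through position 7: #1, #6, #7, #8, #11, #14, #17.
So seat 7 is #17.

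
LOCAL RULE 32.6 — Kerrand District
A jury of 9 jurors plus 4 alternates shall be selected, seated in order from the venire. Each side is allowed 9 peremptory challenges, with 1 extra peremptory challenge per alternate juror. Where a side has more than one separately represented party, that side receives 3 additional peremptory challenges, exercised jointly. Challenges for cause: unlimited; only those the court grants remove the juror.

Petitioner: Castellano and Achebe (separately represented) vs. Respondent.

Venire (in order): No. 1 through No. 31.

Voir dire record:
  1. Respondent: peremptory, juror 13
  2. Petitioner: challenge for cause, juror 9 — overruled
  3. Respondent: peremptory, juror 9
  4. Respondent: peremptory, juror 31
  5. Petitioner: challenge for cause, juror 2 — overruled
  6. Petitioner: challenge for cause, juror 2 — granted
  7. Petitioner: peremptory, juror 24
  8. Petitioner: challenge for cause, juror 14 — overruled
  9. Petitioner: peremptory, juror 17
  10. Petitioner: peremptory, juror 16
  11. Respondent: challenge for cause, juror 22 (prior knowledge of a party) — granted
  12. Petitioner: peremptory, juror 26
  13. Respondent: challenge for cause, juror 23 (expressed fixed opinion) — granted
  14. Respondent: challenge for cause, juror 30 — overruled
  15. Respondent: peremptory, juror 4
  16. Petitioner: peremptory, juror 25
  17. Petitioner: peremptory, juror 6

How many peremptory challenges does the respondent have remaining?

9

Respondent allotment: 9 base + 1 × 4 alternates = 13.
Respondent peremptories used: #13, #9, #31, #4 — 4 (for-cause on #22, #23, #30 don't count).
Remaining: 13 − 4 = 9.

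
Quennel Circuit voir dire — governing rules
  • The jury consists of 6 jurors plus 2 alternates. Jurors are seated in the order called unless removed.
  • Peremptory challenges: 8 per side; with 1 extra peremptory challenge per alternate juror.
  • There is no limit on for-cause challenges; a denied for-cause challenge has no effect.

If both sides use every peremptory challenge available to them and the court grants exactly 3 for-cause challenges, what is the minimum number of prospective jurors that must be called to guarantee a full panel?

Seats to fill: 6 + 2 alternates = 8.
Peremptories: 8 + 1×2 = 10 per side × 2 sides = 20.
For-cause removals: 3.
Minimum venire: 8 + 20 + 3 = 31.

31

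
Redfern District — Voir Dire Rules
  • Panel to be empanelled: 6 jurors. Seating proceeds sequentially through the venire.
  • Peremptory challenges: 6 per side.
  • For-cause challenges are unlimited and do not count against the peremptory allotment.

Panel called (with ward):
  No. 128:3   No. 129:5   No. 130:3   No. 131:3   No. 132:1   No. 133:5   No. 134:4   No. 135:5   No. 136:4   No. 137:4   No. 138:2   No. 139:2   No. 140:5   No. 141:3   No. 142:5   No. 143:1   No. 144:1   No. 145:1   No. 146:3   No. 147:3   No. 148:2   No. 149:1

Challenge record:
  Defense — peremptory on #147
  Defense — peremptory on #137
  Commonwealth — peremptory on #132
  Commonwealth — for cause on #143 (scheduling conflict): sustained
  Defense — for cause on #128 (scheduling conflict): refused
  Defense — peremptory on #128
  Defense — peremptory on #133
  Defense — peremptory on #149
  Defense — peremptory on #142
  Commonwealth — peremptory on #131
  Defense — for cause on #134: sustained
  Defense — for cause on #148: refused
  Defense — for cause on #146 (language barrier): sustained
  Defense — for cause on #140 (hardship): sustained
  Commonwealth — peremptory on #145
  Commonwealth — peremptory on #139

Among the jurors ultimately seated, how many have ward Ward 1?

0

Removed: #128, #131, #132, #133, #134, #137, #139, #140, #142, #143, #145, #146, #147, #149.
Seated jurors 1–6: #129, #130, #135, #136, #138, #141.
None of those are in Ward 1 → 0.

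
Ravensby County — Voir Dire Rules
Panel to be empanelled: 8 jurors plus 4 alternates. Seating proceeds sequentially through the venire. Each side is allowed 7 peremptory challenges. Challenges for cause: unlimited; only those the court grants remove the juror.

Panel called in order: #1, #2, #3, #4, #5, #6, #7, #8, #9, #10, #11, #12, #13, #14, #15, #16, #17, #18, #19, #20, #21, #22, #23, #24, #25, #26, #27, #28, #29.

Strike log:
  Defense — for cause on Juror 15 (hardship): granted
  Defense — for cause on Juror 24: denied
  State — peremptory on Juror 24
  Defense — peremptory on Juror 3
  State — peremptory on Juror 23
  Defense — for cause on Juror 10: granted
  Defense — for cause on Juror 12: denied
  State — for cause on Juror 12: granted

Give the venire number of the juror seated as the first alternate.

Removed: #3, #10, #12, #15, #23, #24.
Seating in order: seats 1–8 → #1, #2, #4, #5, #6, #7, #8, #9; alternates → #11, #13, #14, #16.
So alternate 1 is #11.

11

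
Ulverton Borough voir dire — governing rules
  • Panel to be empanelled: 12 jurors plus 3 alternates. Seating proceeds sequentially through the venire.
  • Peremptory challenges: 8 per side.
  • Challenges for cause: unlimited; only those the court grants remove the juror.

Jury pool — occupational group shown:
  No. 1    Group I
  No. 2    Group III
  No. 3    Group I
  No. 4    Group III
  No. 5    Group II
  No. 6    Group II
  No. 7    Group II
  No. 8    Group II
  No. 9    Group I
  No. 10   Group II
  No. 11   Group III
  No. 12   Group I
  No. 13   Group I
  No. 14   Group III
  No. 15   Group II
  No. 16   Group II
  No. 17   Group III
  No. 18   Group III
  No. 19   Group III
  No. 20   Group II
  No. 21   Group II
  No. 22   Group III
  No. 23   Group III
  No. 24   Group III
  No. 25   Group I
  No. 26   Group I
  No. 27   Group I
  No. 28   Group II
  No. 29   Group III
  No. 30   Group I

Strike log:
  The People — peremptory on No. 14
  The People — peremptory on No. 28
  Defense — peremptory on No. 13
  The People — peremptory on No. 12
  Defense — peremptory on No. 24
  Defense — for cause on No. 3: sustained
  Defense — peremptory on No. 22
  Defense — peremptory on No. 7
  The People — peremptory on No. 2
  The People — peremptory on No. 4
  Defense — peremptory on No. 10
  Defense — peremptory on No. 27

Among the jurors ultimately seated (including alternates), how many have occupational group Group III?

5

Removed: #2, #3, #4, #7, #10, #12, #13, #14, #22, #24, #27, #28.
Seated (15 incl. alternates): #1, #5, #6, #8, #9, #11, #15, #16, #17, #18, #19, #20, #21, #23, #25.
Of those, in Group III: #11, #17, #18, #19, #23 → 5.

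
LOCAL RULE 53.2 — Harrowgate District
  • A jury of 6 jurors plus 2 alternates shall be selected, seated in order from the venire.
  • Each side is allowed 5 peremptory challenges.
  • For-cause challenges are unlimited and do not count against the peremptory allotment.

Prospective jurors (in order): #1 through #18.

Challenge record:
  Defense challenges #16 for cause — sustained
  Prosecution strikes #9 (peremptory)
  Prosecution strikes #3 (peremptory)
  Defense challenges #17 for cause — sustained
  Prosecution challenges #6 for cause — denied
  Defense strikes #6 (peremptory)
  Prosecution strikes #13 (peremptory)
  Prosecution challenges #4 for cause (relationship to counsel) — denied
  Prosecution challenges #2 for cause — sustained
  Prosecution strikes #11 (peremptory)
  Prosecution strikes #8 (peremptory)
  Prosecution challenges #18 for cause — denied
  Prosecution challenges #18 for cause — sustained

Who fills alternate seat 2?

Removed: #2, #3, #6, #8, #9, #11, #13, #16, #17, #18. (#4 stays — for-cause denied.)
Seating in order: seats 1–6 → #1, #4, #5, #7, #10, #12; alternates → #14, #15.
So alternate 2 is #15.

15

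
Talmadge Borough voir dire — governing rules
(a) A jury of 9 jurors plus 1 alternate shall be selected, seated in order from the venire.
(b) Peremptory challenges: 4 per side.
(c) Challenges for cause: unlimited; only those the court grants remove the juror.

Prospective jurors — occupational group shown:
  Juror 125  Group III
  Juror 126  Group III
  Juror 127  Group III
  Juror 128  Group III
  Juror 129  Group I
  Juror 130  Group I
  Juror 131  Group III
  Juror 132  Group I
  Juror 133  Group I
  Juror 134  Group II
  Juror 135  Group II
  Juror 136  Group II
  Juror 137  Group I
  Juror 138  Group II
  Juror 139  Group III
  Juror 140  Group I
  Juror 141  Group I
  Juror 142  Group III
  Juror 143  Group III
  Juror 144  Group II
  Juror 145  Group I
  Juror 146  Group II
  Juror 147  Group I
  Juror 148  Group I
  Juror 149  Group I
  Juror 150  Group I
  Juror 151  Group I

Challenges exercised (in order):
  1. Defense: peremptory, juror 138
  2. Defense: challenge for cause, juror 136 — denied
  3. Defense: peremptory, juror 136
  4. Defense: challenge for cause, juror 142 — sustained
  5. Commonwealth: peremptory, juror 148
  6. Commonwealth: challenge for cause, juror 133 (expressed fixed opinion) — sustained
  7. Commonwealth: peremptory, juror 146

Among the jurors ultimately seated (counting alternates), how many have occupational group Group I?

Removed: #133, #136, #138, #142, #146, #148.
Seated (10 incl. alternates): #125, #126, #127, #128, #129, #130, #131, #132, #134, #135.
Of those, in Group I: #129, #130, #132 → 3.

3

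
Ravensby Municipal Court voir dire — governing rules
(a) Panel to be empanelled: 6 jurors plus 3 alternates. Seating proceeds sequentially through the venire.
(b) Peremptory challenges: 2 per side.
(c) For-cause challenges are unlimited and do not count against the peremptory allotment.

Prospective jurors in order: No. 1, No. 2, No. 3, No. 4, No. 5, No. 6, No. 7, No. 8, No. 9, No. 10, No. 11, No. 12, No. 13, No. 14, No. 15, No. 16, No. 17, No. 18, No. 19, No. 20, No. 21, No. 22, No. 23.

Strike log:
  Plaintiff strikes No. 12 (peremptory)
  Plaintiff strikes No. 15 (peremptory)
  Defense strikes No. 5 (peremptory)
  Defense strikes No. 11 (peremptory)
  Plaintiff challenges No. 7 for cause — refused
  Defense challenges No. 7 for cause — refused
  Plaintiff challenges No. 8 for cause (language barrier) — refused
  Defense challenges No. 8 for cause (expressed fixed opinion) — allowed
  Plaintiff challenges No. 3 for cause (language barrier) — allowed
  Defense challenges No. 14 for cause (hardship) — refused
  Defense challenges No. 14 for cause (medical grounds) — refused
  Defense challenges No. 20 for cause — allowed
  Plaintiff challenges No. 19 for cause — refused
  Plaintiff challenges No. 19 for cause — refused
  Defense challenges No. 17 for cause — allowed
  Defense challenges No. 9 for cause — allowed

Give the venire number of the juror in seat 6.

Removed: #3, #5, #8, #9, #11, #12, #15, #17, #20. (#7, #14, #19 stay — for-cause denied.)
Seating in order: seats 1–6 → #1, #2, #4, #6, #7, #10; alternates → #13, #14, #16.
So seat 6 is #10.

10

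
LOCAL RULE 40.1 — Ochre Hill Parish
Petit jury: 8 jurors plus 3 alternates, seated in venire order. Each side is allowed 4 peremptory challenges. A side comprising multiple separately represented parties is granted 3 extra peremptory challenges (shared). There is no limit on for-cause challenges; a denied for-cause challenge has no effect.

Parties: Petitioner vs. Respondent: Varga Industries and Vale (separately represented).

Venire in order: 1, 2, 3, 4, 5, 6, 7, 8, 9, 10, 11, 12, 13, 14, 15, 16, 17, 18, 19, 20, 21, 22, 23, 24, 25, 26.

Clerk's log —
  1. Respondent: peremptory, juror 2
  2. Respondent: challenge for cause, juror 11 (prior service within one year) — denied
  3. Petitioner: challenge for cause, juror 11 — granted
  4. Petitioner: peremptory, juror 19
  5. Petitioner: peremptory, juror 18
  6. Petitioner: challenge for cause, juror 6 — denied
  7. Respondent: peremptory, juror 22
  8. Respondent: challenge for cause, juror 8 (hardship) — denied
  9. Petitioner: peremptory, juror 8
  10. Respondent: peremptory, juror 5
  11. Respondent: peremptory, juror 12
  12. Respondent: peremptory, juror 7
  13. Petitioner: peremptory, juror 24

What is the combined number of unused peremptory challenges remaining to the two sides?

Petitioner allotment: 4. Respondent allotment: 4 base + 3 multi-party = 7.
Petitioner peremptories used: #19, #18, #8, #24 — 4 (for-cause on #11, #6 don't count).
Respondent peremptories used: #2, #22, #5, #12, #7 — 5 (for-cause on #11, #8 don't count).
Remaining: (4 − 4) + (7 − 5) = 2.

2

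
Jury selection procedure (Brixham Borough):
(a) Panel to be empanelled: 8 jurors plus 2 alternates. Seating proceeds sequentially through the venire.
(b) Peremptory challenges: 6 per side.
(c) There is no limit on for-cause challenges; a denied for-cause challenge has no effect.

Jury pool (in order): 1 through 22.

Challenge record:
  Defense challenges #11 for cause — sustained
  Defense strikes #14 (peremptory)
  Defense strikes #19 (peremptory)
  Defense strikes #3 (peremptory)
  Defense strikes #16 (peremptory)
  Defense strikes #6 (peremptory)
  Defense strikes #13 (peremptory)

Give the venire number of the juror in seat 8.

Removed: #3, #6, #11, #13, #14, #16, #19.
Seating in order: seats 1–8 → #1, #2, #4, #5, #7, #8, #9, #10; alternates → #12, #15.
So seat 8 is #10.

10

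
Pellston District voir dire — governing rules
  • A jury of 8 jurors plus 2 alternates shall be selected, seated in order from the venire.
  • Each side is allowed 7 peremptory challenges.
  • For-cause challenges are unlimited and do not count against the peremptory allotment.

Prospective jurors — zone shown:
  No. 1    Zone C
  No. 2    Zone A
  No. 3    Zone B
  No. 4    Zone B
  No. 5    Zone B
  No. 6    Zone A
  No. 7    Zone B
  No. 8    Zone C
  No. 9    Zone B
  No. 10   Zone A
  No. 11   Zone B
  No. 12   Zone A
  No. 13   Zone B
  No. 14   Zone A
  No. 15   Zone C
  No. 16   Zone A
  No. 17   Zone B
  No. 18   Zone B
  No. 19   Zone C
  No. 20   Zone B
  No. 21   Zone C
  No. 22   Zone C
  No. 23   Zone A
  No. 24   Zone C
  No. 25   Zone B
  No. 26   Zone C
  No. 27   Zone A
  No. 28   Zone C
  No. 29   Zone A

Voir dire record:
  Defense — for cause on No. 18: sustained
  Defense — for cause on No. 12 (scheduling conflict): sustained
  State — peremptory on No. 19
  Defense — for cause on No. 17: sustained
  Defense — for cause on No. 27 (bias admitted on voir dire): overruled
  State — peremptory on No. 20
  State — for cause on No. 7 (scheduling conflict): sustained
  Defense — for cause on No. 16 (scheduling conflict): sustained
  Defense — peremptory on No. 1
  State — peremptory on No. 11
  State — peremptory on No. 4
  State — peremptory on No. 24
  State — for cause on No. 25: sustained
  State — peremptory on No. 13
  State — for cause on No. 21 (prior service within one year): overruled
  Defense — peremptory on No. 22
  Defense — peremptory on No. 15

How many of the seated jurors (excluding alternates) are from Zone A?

Removed: #1, #4, #7, #11, #12, #13, #15, #16, #17, #18, #19, #20, #22, #24, #25.
Seated jurors 1–8: #2, #3, #5, #6, #8, #9, #10, #14 (alternates #21, #23 not counted).
Of those, in Zone A: #2, #6, #10, #14 → 4.

4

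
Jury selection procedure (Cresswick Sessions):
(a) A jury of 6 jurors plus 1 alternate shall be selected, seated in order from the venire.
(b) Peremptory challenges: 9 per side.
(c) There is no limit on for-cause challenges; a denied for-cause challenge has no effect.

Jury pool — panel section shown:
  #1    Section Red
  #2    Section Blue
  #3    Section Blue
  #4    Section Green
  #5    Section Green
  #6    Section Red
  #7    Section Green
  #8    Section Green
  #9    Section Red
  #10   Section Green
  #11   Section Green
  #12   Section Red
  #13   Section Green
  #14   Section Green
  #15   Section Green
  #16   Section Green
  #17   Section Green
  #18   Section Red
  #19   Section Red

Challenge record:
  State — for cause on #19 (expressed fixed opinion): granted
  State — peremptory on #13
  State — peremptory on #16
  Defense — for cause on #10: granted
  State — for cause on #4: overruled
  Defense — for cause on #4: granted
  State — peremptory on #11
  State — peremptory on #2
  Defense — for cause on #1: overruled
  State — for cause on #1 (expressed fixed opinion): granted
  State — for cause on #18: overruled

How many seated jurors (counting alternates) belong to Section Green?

Removed: #1, #2, #4, #10, #11, #13, #16, #19.
Seated (7 incl. alternates): #3, #5, #6, #7, #8, #9, #12.
Of those, in Section Green: #5, #7, #8 → 3.

3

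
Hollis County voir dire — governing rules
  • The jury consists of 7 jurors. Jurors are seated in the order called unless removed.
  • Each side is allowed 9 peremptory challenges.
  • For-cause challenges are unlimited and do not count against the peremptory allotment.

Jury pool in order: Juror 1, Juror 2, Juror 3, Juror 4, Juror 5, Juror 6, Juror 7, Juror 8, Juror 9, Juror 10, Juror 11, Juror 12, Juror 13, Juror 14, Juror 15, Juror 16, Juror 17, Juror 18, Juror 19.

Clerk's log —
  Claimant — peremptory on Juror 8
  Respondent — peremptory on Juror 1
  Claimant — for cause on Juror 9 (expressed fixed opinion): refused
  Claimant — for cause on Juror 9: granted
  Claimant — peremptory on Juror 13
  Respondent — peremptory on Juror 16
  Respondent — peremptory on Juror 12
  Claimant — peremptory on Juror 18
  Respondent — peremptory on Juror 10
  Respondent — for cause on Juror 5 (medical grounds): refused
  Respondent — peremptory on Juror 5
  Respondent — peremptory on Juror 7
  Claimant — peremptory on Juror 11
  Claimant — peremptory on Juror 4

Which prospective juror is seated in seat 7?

19

Removed: #1, #4, #5, #7, #8, #9, #10, #11, #12, #13, #16, #18.
Filling seats in venire order through position 7: #2, #3, #6, #14, #15, #17, #19.
So seat 7 is #19.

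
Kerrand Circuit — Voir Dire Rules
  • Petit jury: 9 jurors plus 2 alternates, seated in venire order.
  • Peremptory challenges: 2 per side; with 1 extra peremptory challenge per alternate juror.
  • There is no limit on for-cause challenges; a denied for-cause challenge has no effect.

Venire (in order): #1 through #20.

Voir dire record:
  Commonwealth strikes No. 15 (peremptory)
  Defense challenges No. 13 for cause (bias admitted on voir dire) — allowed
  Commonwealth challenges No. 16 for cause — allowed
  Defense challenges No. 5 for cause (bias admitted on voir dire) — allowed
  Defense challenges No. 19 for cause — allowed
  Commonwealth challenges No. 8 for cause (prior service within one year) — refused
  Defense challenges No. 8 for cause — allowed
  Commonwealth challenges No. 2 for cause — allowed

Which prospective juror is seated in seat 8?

11

Removed: #2, #5, #8, #13, #15, #16, #19.
Filling seats in venire order through position 8: #1, #3, #4, #6, #7, #9, #10, #11.
So seat 8 is #11.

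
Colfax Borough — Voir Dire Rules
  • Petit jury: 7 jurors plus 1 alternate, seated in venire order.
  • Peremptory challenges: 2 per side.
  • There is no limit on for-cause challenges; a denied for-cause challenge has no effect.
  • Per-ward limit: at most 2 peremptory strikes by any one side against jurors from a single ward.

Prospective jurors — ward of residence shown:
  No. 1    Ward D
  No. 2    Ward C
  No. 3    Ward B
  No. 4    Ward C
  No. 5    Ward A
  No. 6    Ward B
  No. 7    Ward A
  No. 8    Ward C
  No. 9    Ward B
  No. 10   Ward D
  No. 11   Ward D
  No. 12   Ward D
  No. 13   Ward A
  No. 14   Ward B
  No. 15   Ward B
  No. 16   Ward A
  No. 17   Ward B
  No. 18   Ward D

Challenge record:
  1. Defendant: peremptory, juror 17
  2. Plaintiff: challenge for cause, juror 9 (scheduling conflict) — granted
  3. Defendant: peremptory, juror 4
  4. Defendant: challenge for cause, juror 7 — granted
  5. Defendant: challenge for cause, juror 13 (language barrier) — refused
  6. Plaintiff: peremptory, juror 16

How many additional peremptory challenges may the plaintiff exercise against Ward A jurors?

Plaintiff peremptories so far: #16 — 1 of 2 used, 1 left overall.
Against Ward A: #16 — 1 used; per-ward cap 2 leaves 1.
Binding limit: min(1, 1) = 1.

1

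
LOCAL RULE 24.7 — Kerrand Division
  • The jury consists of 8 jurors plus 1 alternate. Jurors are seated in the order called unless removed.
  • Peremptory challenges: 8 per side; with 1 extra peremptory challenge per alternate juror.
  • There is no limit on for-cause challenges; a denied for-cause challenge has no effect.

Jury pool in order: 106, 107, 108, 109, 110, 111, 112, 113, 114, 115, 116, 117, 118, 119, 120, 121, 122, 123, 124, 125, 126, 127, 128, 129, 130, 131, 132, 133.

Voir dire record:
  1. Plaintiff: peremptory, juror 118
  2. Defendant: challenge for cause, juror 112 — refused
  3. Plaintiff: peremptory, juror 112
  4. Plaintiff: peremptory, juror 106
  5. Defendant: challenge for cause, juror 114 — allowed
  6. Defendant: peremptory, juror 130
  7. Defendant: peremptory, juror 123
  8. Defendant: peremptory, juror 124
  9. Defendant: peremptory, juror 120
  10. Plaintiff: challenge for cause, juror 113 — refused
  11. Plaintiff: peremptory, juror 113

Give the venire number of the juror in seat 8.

Removed: #106, #112, #113, #114, #118, #120, #123, #124, #130.
Seating in order: seats 1–8 → #107, #108, #109, #110, #111, #115, #116, #117; alternates → #119.
So seat 8 is #117.

117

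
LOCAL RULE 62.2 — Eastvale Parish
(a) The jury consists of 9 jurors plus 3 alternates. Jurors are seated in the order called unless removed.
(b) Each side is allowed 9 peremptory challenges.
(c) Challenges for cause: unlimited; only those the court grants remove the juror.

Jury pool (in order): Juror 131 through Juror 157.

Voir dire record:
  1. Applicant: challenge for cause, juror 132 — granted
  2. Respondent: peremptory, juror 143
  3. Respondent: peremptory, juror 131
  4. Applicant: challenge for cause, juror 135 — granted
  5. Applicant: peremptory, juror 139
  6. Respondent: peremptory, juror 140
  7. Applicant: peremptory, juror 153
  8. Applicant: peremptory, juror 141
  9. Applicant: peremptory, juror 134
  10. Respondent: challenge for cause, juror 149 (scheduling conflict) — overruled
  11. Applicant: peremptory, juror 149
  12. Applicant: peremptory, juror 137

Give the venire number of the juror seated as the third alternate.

152

Removed: #131, #132, #134, #135, #137, #139, #140, #141, #143, #149, #153.
Seating in order: seats 1–9 → #133, #136, #138, #142, #144, #145, #146, #147, #148; alternates → #150, #151, #152.
So alternate 3 is #152.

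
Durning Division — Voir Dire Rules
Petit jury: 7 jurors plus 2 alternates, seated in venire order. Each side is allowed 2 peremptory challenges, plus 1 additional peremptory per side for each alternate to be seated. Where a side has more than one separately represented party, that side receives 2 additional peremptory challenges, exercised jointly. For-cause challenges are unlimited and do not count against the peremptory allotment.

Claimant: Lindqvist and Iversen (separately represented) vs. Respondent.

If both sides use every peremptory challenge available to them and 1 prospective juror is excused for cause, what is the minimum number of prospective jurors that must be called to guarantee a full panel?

20

Seats to fill: 7 + 2 alternates = 9.
Peremptories — Claimant: 2 + 1×2 + 2 = 6; Respondent: 2 + 1×2 = 4; total 10.
For-cause removals: 1.
Minimum venire: 9 + 10 + 1 = 20.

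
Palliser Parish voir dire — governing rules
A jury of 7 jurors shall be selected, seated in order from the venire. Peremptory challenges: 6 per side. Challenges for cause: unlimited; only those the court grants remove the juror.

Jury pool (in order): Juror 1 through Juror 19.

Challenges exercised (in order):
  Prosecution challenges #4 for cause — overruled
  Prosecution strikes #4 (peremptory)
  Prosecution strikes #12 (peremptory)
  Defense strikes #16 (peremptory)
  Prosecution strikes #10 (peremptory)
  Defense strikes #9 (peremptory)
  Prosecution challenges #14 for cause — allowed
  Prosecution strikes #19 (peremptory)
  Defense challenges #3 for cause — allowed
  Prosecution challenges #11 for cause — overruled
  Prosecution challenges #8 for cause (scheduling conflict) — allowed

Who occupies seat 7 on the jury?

Removed: #3, #4, #8, #9, #10, #12, #14, #16, #19. (#11 stays — for-cause denied.)
Seating in order: seats 1–7 → #1, #2, #5, #6, #7, #11, #13.
So seat 7 is #13.

13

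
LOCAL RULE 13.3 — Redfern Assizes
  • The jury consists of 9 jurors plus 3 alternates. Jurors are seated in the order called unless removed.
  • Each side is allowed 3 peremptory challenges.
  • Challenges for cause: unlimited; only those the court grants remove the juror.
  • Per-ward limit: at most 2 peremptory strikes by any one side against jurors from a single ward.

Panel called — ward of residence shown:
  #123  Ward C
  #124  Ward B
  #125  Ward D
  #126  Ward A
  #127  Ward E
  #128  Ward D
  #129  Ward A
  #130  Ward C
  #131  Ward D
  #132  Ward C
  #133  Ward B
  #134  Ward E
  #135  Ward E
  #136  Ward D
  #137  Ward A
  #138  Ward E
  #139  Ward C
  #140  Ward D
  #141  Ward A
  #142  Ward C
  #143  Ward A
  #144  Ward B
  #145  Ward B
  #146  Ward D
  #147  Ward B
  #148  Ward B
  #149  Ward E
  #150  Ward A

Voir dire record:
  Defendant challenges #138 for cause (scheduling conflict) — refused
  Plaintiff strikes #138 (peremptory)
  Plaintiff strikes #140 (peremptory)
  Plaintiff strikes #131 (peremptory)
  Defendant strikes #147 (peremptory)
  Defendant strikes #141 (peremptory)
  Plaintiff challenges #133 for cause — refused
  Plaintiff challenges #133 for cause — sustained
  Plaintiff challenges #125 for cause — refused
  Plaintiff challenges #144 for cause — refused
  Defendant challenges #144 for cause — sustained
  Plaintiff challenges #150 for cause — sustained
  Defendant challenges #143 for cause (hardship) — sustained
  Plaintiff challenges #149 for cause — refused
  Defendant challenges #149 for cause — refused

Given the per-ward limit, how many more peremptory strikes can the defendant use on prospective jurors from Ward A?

Defendant peremptories so far: #147, #141 — 2 of 3 used, 1 left overall.
Against Ward A: #141 — 1 used; per-ward cap 2 leaves 1.
Binding limit: min(1, 1) = 1.

1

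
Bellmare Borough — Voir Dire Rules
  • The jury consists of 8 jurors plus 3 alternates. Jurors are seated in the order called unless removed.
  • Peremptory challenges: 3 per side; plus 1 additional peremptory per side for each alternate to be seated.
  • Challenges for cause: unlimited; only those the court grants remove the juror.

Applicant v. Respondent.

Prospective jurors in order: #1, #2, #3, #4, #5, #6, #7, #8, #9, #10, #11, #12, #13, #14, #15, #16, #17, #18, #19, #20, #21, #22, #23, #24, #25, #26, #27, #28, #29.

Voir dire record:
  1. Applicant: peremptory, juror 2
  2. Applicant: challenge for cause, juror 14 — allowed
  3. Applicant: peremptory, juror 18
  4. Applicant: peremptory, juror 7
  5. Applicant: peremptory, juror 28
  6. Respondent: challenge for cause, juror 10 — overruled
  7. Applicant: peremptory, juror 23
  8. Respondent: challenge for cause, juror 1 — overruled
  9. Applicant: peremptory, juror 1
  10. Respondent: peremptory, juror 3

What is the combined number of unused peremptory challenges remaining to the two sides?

Applicant allotment: 3 base + 1 × 3 alternates = 6. Respondent allotment: 3 base + 1 × 3 alternates = 6.
Applicant peremptories used: #2, #18, #7, #28, #23, #1 — 6 (the for-cause on #14 doesn't count).
Respondent peremptories used: #3 — 1 (for-cause on #10, #1 don't count).
Remaining: (6 − 6) + (6 − 1) = 5.

5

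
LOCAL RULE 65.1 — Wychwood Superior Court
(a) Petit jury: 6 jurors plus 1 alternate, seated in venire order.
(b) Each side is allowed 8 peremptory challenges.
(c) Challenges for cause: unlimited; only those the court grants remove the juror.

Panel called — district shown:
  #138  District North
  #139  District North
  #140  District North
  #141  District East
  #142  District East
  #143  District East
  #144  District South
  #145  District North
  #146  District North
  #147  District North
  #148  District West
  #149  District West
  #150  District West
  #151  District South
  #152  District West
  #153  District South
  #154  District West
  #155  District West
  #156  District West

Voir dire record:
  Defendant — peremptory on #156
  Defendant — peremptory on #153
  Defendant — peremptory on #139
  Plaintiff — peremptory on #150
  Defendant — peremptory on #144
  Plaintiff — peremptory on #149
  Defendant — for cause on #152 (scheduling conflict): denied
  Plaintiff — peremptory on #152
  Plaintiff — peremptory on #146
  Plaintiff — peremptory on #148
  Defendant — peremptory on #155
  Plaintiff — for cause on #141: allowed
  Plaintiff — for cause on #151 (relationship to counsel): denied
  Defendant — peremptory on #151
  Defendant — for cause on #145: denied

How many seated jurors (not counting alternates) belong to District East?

2

Removed: #139, #141, #144, #146, #148, #149, #150, #151, #152, #153, #155, #156.
Seated jurors 1–6: #138, #140, #142, #143, #145, #147 (alternates #154 not counted).
Of those, in District East: #142, #143 → 2.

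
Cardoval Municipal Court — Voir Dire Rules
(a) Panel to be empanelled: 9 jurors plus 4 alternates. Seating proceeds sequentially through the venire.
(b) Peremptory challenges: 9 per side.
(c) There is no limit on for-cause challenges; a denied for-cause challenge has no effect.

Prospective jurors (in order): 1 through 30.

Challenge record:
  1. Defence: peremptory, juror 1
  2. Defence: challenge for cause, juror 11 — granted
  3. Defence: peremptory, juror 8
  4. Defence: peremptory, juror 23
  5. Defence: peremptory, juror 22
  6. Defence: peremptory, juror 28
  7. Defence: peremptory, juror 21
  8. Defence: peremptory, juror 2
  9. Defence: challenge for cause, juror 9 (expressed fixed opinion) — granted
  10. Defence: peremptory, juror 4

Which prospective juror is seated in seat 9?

15

Removed: #1, #2, #4, #8, #9, #11, #21, #22, #23, #28.
Filling seats in venire order through position 9: #3, #5, #6, #7, #10, #12, #13, #14, #15.
So seat 9 is #15.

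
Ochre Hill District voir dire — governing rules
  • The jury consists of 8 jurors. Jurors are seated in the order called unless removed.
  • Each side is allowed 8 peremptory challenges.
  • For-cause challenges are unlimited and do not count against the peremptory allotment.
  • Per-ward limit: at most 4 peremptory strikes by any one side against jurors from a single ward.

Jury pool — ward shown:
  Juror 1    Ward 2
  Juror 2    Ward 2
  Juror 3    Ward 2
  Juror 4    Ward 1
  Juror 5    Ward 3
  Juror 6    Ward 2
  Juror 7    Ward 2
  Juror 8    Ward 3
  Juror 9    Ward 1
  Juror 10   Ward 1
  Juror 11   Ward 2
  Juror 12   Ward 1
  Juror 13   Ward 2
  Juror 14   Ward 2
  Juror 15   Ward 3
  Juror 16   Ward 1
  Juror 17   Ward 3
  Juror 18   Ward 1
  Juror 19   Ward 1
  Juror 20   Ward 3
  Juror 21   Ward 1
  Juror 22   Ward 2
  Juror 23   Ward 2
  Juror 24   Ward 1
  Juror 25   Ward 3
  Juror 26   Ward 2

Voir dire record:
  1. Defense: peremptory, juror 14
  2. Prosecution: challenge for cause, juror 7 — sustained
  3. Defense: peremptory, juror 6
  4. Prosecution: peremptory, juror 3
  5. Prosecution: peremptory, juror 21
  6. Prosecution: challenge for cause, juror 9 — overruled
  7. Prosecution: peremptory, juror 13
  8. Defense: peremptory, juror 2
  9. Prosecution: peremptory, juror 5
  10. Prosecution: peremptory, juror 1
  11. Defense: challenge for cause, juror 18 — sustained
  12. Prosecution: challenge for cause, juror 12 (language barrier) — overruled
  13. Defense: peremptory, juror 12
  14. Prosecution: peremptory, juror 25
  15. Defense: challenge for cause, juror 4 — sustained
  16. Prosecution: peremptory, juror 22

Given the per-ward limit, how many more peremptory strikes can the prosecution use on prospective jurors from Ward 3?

Prosecution peremptories so far: #3, #21, #13, #5, #1, #25, #22 — 7 of 8 used, 1 left overall.
Against Ward 3: #5, #25 — 2 used; per-ward cap 4 leaves 2.
Binding limit: min(1, 2) = 1.

1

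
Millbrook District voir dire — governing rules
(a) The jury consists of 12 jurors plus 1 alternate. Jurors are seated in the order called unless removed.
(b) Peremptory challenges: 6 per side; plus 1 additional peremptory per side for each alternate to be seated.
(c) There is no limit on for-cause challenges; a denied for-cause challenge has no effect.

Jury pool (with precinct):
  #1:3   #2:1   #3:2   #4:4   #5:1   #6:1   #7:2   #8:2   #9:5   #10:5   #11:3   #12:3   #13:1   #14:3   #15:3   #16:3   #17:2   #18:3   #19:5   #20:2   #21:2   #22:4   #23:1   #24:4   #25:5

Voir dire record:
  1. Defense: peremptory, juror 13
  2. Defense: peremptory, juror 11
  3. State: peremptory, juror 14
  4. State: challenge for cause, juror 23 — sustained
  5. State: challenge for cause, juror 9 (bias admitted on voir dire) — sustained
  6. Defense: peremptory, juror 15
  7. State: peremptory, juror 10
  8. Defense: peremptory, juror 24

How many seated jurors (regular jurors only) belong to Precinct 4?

Removed: #9, #10, #11, #13, #14, #15, #23, #24.
Seated jurors 1–12: #1, #2, #3, #4, #5, #6, #7, #8, #12, #16, #17, #18 (alternates #19 not counted).
Of those, in Precinct 4: #4 → 1.

1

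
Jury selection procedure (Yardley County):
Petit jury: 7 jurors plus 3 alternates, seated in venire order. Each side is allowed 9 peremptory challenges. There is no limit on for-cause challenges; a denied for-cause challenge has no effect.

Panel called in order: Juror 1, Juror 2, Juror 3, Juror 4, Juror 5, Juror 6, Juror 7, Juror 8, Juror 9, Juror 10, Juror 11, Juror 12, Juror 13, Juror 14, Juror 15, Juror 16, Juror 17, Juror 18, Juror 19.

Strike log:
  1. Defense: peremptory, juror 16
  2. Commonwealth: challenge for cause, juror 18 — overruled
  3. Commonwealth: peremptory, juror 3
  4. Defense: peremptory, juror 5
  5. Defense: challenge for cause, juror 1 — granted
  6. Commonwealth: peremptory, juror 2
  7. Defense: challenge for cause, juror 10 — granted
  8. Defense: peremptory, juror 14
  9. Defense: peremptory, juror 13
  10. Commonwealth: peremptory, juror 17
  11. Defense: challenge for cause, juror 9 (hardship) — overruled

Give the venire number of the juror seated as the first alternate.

15

Removed: #1, #2, #3, #5, #10, #13, #14, #16, #17. (#9, #18 stay — for-cause denied.)
Filling seats in venire order through position 8: #4, #6, #7, #8, #9, #11, #12, #15.
So alternate 1 is #15.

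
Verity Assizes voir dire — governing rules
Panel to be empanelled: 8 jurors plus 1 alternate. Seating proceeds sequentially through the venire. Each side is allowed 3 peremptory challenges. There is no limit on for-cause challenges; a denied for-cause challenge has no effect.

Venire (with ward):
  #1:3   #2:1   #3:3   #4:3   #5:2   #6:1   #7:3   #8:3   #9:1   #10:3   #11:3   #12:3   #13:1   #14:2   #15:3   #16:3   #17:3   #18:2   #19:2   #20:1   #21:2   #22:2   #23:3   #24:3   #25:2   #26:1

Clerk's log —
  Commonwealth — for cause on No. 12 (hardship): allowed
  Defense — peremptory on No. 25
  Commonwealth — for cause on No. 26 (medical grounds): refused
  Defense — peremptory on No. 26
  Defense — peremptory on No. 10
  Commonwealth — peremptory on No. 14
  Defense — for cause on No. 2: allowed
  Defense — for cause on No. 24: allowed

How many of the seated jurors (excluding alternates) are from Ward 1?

2

Removed: #2, #10, #12, #14, #24, #25, #26.
Seated jurors 1–8: #1, #3, #4, #5, #6, #7, #8, #9 (alternates #11 not counted).
Of those, in Ward 1: #6, #9 → 2.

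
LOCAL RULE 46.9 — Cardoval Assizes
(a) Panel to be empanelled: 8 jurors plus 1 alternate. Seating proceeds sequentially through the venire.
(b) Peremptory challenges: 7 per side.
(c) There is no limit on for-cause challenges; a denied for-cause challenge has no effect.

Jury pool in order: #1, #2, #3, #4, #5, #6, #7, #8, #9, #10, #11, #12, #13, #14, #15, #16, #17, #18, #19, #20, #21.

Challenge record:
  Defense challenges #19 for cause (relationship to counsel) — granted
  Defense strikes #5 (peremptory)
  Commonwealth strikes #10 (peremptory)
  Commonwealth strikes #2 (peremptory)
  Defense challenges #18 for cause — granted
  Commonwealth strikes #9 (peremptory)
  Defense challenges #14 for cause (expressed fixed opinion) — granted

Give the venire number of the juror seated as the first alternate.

13

Removed: #2, #5, #9, #10, #14, #18, #19.
Filling seats in venire order through position 9: #1, #3, #4, #6, #7, #8, #11, #12, #13.
So alternate 1 is #13.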